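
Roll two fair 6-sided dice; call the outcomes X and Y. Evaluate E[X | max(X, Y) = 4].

22/7

Outcomes with max(X, Y) = 4: (1,4), (2,4), (3,4), (4,1), (4,2), (4,3), (4,4), each with probability 1/36.
E[X | max(X, Y) = 4] = (1 + 2 + 3 + 4 + 4 + 4 + 4) / 7 = 22/7.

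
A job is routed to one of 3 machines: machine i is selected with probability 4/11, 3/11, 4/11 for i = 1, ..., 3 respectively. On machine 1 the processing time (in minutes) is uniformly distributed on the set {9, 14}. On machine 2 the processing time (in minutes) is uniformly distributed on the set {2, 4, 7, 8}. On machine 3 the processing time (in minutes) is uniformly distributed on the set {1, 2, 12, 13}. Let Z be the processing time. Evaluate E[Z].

359/44

E[Z | machine 1] = (9+14)/2 = 23/2.
E[Z | machine 2] = (2+4+7+8)/4 = 21/4.
E[Z | machine 3] = (1+2+12+13)/4 = 7.
By the law of total expectation,
E[Z] = (4/11)·(23/2) + (3/11)·(21/4) + (4/11)·(7) = 359/44.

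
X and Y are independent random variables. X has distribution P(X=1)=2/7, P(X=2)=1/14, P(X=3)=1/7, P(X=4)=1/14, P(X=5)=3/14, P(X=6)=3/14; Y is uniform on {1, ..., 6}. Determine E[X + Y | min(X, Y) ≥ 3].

167/18

P(min(X, Y) ≥ 3) = 3/7.
Summing (X+Y)·P(x,y) over outcomes with min(X, Y) ≥ 3 gives 167/42.
E[X + Y | min(X, Y) ≥ 3] = (167/42) / (3/7) = 167/18.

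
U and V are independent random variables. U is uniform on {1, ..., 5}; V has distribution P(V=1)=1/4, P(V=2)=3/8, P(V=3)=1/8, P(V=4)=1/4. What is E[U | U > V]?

P(U > V) = 21/40.
Summing U·P(x,y) over outcomes with U > V gives 83/40.
E[U | U > V] = (83/40) / (21/40) = 83/21.

83/21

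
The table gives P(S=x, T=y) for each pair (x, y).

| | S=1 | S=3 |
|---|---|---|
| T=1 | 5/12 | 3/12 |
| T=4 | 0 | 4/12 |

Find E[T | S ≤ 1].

1

P(S ≤ 1) = 5/12.
Σ T·P over the event = 1·(5/12) = 5/12.
E[T | S ≤ 1] = (5/12) / (5/12) = 1.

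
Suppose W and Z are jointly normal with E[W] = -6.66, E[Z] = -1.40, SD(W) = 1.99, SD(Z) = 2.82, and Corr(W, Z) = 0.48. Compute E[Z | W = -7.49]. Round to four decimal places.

For a bivariate normal, E[Z | W=x] = μ_Z + ρ·(σ_Z/σ_W)·(x − μ_W).
E[Z | W=-7.49] = -1.40 + (0.48)·(2.82/1.99)·(-7.49 − (-6.66)) = -1.40 + (0.6802)·(-0.83) = -1.9646.

-1.9646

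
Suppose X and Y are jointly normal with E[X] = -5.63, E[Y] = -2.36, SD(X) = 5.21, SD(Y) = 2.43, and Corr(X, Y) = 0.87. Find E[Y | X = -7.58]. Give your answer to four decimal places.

-3.1513

For a bivariate normal, E[Y | X=x] = μ_Y + ρ·(σ_Y/σ_X)·(x − μ_X).
E[Y | X=-7.58] = -2.36 + (0.87)·(2.43/5.21)·(-7.58 − (-5.63)) = -2.36 + (0.40578)·(-1.95) = -3.1513.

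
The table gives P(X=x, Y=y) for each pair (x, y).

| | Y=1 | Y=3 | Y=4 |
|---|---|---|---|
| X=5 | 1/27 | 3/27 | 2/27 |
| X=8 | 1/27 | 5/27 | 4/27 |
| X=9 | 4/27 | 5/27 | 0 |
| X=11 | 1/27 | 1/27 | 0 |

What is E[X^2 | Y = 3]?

P(Y = 3) = 14/27.
Σ X^2·P over the event = 25·(3/27) + 64·(5/27) + 81·(5/27) + 121·(1/27) = 307/9.
E[X^2 | Y = 3] = (307/9) / (14/27) = 921/14.

921/14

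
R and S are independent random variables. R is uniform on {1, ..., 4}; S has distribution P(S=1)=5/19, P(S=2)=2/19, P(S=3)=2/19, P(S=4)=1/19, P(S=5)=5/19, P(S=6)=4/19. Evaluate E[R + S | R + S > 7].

P(R + S > 7) = 23/76.
Summing (R+S)·P(x,y) over outcomes with R + S > 7 gives 201/76.
E[R + S | R + S > 7] = (201/76) / (23/76) = 201/23.

201/23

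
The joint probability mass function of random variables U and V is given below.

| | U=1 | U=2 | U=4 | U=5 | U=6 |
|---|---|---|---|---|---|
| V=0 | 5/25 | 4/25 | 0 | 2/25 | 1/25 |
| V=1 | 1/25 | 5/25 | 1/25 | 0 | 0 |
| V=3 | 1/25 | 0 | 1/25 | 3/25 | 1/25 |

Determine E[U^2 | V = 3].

64/3

P(V = 3) = 6/25.
Σ U^2·P over the event = 1·(1/25) + 16·(1/25) + 25·(3/25) + 36·(1/25) = 128/25.
E[U^2 | V = 3] = (128/25) / (6/25) = 64/3.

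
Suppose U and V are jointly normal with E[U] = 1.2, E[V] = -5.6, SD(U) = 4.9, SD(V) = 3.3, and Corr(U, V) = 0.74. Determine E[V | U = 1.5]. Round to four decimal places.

-5.4505

The regression of V on U has slope ρ·σ_V/σ_U and passes through (μ_U, μ_V).
E[V | U=1.5] = -5.6 + (0.74)·(3.3/4.9)·(1.5 − (1.2)) = -5.6 + (0.49837)·(0.3) = -5.4505.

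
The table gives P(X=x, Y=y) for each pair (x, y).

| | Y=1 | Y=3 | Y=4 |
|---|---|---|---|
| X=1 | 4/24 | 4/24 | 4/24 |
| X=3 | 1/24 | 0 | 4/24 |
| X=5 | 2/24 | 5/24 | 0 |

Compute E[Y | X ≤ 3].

P(X ≤ 3) = 17/24.
Σ Y·P over the event = 1·(4/24) + 3·(4/24) + 4·(4/24) + 1·(1/24) + 4·(4/24) = 49/24.
E[Y | X ≤ 3] = (49/24) / (17/24) = 49/17.

49/17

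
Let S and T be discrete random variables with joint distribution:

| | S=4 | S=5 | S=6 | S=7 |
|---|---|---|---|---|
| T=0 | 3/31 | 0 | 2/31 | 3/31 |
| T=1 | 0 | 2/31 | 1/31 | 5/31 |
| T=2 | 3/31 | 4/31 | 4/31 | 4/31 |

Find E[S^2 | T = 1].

331/8

P(T = 1) = 8/31.
Σ S^2·P over the event = 25·(2/31) + 36·(1/31) + 49·(5/31) = 331/31.
E[S^2 | T = 1] = (331/31) / (8/31) = 331/8.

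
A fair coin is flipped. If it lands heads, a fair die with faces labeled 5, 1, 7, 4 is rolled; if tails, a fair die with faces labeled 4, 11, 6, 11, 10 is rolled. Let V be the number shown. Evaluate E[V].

E[V | heads] = (5+1+7+4)/4 = 17/4.
E[V | tails] = (4+11+6+11+10)/5 = 42/5.
By the law of total expectation,
E[V] = (1/2)·(17/4) + (1/2)·(42/5) = 253/40.

253/40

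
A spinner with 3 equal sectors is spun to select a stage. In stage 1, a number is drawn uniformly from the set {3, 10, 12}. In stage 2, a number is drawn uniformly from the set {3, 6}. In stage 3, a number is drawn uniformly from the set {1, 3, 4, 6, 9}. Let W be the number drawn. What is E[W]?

E[W | stage 1] = (3+10+12)/3 = 25/3.
E[W | stage 2] = (3+6)/2 = 9/2.
E[W | stage 3] = (1+3+4+6+9)/5 = 23/5.
E[W] = (1/3)·(25/3) + (1/3)·(9/2) + (1/3)·(23/5) = 523/90.

523/90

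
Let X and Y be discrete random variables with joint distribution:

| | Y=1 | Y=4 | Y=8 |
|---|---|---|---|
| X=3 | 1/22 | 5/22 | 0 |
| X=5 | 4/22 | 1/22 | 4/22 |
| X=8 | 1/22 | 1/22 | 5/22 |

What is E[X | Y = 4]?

P(Y = 4) = 7/22.
Σ X·P over the event = 3·(5/22) + 5·(1/22) + 8·(1/22) = 14/11.
E[X | Y = 4] = (14/11) / (7/22) = 4.

4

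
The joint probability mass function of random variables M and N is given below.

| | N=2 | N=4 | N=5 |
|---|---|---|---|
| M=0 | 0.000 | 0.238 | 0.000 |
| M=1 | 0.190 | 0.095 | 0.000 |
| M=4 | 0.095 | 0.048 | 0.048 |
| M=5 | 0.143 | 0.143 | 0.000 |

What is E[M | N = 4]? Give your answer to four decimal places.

1.9122

P(N = 4) = 0.524.
Summing M·P(M=x,N=y) over the conditioning event gives 1.002.
E[M | N = 4] = (1.002) / (0.524) = 1.9122.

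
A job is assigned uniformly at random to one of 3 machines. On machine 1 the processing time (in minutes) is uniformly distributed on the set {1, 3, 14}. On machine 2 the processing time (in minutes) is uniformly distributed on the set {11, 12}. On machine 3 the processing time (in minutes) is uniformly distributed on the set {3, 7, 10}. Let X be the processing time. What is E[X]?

E[X | machine 1] = (1+3+14)/3 = 6.
E[X | machine 2] = (11+12)/2 = 23/2.
E[X | machine 3] = (3+7+10)/3 = 20/3.
E[X] = (1/3)·(6) + (1/3)·(23/2) + (1/3)·(20/3) = 145/18.

145/18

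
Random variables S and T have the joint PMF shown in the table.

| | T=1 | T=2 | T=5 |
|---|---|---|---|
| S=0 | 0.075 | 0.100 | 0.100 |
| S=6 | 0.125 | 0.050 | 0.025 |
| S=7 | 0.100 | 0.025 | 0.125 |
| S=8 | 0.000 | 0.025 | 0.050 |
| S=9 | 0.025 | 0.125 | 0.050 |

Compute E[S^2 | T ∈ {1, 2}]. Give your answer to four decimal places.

40.2692

P(T ∈ {1, 2}) = 0.650.
Summing S^2·P(S=x,T=y) over the conditioning event gives 26.175.
E[S^2 | T ∈ {1, 2}] = (26.175) / (0.650) = 40.2692.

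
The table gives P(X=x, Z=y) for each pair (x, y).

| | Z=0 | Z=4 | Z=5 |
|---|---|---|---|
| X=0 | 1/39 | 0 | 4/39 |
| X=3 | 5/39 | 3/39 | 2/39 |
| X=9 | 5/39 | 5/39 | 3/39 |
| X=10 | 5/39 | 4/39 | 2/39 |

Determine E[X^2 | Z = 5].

P(Z = 5) = 11/39.
Σ X^2·P over the event = 0·(4/39) + 9·(2/39) + 81·(3/39) + 100·(2/39) = 461/39.
E[X^2 | Z = 5] = (461/39) / (11/39) = 461/11.

461/11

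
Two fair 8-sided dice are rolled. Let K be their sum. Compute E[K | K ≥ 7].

P(K ≥ 7) = 49/64.
E[K | K ≥ 7] = (253/32) / (49/64) = 506/49.

506/49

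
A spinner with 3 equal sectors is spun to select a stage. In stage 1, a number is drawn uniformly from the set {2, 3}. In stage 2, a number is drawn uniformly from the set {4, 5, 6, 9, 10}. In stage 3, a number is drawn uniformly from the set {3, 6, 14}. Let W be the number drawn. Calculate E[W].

E[W | stage 1] = (2+3)/2 = 5/2.
E[W | stage 2] = (4+5+6+9+10)/5 = 34/5.
E[W | stage 3] = (3+6+14)/3 = 23/3.
By the law of total expectation,
E[W] = (1/3)·(5/2) + (1/3)·(34/5) + (1/3)·(23/3) = 509/90.

509/90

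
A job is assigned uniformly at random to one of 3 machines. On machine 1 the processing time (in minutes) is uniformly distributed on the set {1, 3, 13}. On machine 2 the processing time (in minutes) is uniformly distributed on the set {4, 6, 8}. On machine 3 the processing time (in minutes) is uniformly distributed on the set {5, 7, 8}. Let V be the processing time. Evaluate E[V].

55/9

E[V | machine 1] = (1+3+13)/3 = 17/3.
E[V | machine 2] = (4+6+8)/3 = 6.
E[V | machine 3] = (5+7+8)/3 = 20/3.
By the law of total expectation,
E[V] = (1/3)·(17/3) + (1/3)·(6) + (1/3)·(20/3) = 55/9.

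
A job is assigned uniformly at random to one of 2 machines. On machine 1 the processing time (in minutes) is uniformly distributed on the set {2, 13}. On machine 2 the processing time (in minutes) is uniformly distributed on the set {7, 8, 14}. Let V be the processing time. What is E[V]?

103/12

E[V | machine 1] = (2+13)/2 = 15/2.
E[V | machine 2] = (7+8+14)/3 = 29/3.
E[V] = (1/2)·(15/2) + (1/2)·(29/3) = 103/12.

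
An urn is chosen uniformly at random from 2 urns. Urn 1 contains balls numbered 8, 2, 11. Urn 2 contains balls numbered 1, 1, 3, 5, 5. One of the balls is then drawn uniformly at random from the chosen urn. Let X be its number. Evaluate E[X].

5

E[X | urn 1] = (8+2+11)/3 = 7.
E[X | urn 2] = (1+1+3+5+5)/5 = 3.
By the law of total expectation,
E[X] = (1/2)·(7) + (1/2)·(3) = 5.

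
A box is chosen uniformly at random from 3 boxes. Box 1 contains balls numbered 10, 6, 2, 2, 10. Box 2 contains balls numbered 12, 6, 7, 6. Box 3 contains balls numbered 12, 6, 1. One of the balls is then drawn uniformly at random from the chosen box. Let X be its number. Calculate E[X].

E[X | box 1] = (10+6+2+2+10)/5 = 6.
E[X | box 2] = (12+6+7+6)/4 = 31/4.
E[X | box 3] = (12+6+1)/3 = 19/3.
E[X] = (1/3)·(6) + (1/3)·(31/4) + (1/3)·(19/3) = 241/36.

241/36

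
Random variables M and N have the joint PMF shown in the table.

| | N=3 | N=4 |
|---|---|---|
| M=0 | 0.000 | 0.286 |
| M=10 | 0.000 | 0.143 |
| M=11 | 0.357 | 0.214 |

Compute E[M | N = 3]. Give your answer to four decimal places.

11.0000

P(N = 3) = 0.357.
Σ M·P over the event = 11·(0.357) = 3.927.
E[M | N = 3] = (3.927) / (0.357) = 11.0000.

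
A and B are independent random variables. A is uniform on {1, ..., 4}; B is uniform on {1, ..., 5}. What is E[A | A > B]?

P(A > B) = 3/10.
Summing A·P(x,y) over outcomes with A > B gives 1.
E[A | A > B] = (1) / (3/10) = 10/3.

10/3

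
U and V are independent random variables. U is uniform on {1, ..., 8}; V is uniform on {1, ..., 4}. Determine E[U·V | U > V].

295/22

P(U > V) = 11/16.
Summing UV·P(x,y) over outcomes with U > V gives 295/32.
E[U·V | U > V] = (295/32) / (11/16) = 295/22.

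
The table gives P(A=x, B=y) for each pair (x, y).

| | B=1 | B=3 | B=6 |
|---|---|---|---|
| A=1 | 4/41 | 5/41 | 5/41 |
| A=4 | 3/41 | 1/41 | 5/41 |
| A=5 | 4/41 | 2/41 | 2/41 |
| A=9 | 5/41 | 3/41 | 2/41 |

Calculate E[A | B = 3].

46/11

P(B = 3) = 11/41.
Σ A·P over the event = 1·(5/41) + 4·(1/41) + 5·(2/41) + 9·(3/41) = 46/41.
E[A | B = 3] = (46/41) / (11/41) = 46/11.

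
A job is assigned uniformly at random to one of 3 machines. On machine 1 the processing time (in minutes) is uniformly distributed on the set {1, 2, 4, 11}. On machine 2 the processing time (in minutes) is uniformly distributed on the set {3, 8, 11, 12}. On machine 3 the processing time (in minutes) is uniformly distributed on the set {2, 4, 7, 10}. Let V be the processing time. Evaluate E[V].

25/4

E[V | machine 1] = (1+2+4+11)/4 = 9/2.
E[V | machine 2] = (3+8+11+12)/4 = 17/2.
E[V | machine 3] = (2+4+7+10)/4 = 23/4.
E[V] = (1/3)·(9/2) + (1/3)·(17/2) + (1/3)·(23/4) = 25/4.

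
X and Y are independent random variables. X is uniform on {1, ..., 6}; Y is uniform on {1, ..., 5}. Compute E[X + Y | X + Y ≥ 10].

31/3

Outcomes with X + Y ≥ 10: (5,5), (6,4), (6,5), each with probability 1/30.
E[X + Y | X + Y ≥ 10] = (10 + 10 + 11) / 3 = 31/3.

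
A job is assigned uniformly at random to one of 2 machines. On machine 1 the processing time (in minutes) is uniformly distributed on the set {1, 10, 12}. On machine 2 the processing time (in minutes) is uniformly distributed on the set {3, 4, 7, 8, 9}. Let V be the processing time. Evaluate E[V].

104/15

E[V | machine 1] = (1+10+12)/3 = 23/3.
E[V | machine 2] = (3+4+7+8+9)/5 = 31/5.
By the law of total expectation,
E[V] = (1/2)·(23/3) + (1/2)·(31/5) = 104/15.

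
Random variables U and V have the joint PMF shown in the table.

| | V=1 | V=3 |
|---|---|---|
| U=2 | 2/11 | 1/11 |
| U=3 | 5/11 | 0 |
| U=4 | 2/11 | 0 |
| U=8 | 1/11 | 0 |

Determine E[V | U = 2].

P(U = 2) = 3/11.
Σ V·P over the event = 1·(2/11) + 3·(1/11) = 5/11.
E[V | U = 2] = (5/11) / (3/11) = 5/3.

5/3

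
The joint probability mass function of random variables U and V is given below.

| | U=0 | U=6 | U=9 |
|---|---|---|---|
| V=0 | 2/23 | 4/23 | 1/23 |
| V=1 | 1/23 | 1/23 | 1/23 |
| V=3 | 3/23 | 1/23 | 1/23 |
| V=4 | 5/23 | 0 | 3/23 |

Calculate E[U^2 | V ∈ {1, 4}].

360/11

P(V ∈ {1, 4}) = 11/23.
Σ U^2·P over the event = 0·(1/23) + 0·(5/23) + 36·(1/23) + 81·(1/23) + 81·(3/23) = 360/23.
E[U^2 | V ∈ {1, 4}] = (360/23) / (11/23) = 360/11.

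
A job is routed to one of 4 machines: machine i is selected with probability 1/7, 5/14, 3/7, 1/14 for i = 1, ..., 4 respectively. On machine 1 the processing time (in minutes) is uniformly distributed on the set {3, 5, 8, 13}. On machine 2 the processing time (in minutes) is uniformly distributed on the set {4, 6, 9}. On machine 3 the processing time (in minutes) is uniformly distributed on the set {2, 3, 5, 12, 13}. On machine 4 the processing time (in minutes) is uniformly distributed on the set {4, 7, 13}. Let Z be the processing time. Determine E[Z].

E[Z | machine 1] = (3+5+8+13)/4 = 29/4.
E[Z | machine 2] = (4+6+9)/3 = 19/3.
E[Z | machine 3] = (2+3+5+12+13)/5 = 7.
E[Z | machine 4] = (4+7+13)/3 = 8.
E[Z] = (1/7)·(29/4) + (5/14)·(19/3) + (3/7)·(7) + (1/14)·(8) = 577/84.

577/84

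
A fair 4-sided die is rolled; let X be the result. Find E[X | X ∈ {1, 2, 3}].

P(X ∈ {1, 2, 3}) = 3/4.
Σ over the event: 1·1/4 + 2·1/4 + 3·1/4 = 3/2.
E[X | X ∈ {1, 2, 3}] = (3/2) / (3/4) = 2.

2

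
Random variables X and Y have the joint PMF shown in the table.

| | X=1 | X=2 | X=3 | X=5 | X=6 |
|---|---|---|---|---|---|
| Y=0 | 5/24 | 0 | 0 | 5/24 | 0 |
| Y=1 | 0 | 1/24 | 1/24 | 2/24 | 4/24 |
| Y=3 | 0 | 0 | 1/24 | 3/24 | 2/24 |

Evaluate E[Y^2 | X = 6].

P(X = 6) = 1/4.
Σ Y^2·P over the event = 1·(4/24) + 9·(2/24) = 11/12.
E[Y^2 | X = 6] = (11/12) / (1/4) = 11/3.

11/3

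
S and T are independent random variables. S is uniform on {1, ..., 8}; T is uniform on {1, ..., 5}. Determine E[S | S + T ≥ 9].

20/3

P(S + T ≥ 9) = 3/8.
Summing S·P(x,y) over outcomes with S + T ≥ 9 gives 5/2.
E[S | S + T ≥ 9] = (5/2) / (3/8) = 20/3.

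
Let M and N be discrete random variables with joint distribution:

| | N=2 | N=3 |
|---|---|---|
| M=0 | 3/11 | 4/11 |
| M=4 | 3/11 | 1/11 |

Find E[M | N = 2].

2

P(N = 2) = 6/11.
Σ M·P over the event = 0·(3/11) + 4·(3/11) = 12/11.
E[M | N = 2] = (12/11) / (6/11) = 2.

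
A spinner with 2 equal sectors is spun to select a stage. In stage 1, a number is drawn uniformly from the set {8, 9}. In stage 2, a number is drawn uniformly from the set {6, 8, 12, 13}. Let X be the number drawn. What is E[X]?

E[X | stage 1] = (8+9)/2 = 17/2.
E[X | stage 2] = (6+8+12+13)/4 = 39/4.
By the law of total expectation,
E[X] = (1/2)·(17/2) + (1/2)·(39/4) = 73/8.

73/8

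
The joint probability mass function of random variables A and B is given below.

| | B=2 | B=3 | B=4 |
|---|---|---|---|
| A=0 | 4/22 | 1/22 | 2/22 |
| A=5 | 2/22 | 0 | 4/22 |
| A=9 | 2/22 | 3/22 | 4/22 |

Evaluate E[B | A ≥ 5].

P(A ≥ 5) = 15/22.
Σ B·P over the event = 2·(2/22) + 4·(4/22) + 2·(2/22) + 3·(3/22) + 4·(4/22) = 49/22.
E[B | A ≥ 5] = (49/22) / (15/22) = 49/15.

49/15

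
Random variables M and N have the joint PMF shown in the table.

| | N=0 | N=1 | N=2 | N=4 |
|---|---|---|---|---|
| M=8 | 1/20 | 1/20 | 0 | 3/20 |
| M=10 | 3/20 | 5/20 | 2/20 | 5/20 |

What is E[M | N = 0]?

19/2

P(N = 0) = 1/5.
Σ M·P over the event = 8·(1/20) + 10·(3/20) = 19/10.
E[M | N = 0] = (19/10) / (1/5) = 19/2.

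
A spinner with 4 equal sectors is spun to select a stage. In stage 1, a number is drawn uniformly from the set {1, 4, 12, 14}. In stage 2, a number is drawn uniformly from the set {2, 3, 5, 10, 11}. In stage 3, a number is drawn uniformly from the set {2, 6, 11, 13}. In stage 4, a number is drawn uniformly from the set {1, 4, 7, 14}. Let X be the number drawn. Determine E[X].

569/80

E[X | stage 1] = (1+4+12+14)/4 = 31/4.
E[X | stage 2] = (2+3+5+10+11)/5 = 31/5.
E[X | stage 3] = (2+6+11+13)/4 = 8.
E[X | stage 4] = (1+4+7+14)/4 = 13/2.
E[X] = (1/4)·(31/4) + (1/4)·(31/5) + (1/4)·(8) + (1/4)·(13/2) = 569/80.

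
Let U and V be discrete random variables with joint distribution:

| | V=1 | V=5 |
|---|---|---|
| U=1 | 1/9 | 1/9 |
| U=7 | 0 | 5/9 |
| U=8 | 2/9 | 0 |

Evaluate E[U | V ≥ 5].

6

P(V ≥ 5) = 2/3.
Σ U·P over the event = 1·(1/9) + 7·(5/9) = 4.
E[U | V ≥ 5] = (4) / (2/3) = 6.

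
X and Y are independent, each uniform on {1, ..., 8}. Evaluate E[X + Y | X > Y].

P(X > Y) = 7/16.
Summing (X+Y)·P(x,y) over outcomes with X > Y gives 63/16.
E[X + Y | X > Y] = (63/16) / (7/16) = 9.

9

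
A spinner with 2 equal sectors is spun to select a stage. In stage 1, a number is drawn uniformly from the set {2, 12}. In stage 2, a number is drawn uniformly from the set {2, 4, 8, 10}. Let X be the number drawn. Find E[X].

E[X | stage 1] = (2+12)/2 = 7.
E[X | stage 2] = (2+4+8+10)/4 = 6.
By the law of total expectation,
E[X] = (1/2)·(7) + (1/2)·(6) = 13/2.

13/2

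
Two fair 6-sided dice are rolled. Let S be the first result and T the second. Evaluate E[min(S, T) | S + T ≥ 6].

P(S + T ≥ 6) = 13/18.
Summing min(S,T)·P(x,y) over outcomes with S + T ≥ 6 gives 13/6.
E[min(S, T) | S + T ≥ 6] = (13/6) / (13/18) = 3.

3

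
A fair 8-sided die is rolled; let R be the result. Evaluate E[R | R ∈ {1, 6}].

P(R ∈ {1, 6}) = 1/4.
Σ over the event: 1·1/8 + 6·1/8 = 7/8.
E[R | R ∈ {1, 6}] = (7/8) / (1/4) = 7/2.

7/2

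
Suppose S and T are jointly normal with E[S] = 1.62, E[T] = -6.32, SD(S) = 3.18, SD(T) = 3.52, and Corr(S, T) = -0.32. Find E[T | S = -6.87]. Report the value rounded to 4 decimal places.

E[T | S=x] = μ_T + ρ(σ_T/σ_S)(x − μ_S) for jointly normal variables.
E[T | S=-6.87] = -6.32 + (-0.32)·(3.52/3.18)·(-6.87 − (1.62)) = -6.32 + (-0.354214)·(-8.49) = -3.3127.

-3.3127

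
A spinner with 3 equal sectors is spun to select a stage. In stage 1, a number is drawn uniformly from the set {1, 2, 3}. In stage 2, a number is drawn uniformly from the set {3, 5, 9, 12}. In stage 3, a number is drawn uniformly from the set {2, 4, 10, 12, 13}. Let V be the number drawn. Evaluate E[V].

349/60

E[V | stage 1] = (1+2+3)/3 = 2.
E[V | stage 2] = (3+5+9+12)/4 = 29/4.
E[V | stage 3] = (2+4+10+12+13)/5 = 41/5.
By the law of total expectation,
E[V] = (1/3)·(2) + (1/3)·(29/4) + (1/3)·(41/5) = 349/60.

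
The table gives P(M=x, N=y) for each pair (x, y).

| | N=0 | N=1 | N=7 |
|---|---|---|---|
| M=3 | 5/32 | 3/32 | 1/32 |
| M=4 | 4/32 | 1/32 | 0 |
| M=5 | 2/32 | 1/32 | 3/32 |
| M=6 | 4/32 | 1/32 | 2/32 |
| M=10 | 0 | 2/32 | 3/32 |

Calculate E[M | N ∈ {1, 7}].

104/17

P(N ∈ {1, 7}) = 17/32.
Summing M·P(M=x,N=y) over the conditioning event gives 13/4.
E[M | N ∈ {1, 7}] = (13/4) / (17/32) = 104/17.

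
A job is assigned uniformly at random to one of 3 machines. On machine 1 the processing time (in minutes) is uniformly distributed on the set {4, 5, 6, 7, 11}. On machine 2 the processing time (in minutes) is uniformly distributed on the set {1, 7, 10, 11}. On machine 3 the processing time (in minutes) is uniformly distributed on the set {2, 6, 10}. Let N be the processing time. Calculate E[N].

397/60

E[N | machine 1] = (4+5+6+7+11)/5 = 33/5.
E[N | machine 2] = (1+7+10+11)/4 = 29/4.
E[N | machine 3] = (2+6+10)/3 = 6.
E[N] = (1/3)·(33/5) + (1/3)·(29/4) + (1/3)·(6) = 397/60.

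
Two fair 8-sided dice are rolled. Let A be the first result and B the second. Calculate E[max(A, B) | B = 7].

57/8

Outcomes with B = 7: (1,7), (2,7), (3,7), (4,7), (5,7), (6,7), (7,7), (8,7), each with probability 1/64.
E[max(A, B) | B = 7] = (7 + 7 + 7 + 7 + 7 + 7 + 7 + 8) / 8 = 57/8.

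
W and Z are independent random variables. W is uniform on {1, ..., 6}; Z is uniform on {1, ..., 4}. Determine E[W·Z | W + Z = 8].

Outcomes with W + Z = 8: (4,4), (5,3), (6,2), each with probability 1/24.
E[W·Z | W + Z = 8] = (16 + 15 + 12) / 3 = 43/3.

43/3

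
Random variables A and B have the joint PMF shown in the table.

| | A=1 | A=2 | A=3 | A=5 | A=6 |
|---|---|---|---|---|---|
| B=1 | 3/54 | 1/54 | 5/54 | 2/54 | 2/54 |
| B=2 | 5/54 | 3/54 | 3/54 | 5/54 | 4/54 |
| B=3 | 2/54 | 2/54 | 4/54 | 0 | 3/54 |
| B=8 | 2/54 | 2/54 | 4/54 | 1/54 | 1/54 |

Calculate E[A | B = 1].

42/13

P(B = 1) = 13/54.
Σ A·P over the event = 1·(3/54) + 2·(1/54) + 3·(5/54) + 5·(2/54) + 6·(2/54) = 7/9.
E[A | B = 1] = (7/9) / (13/54) = 42/13.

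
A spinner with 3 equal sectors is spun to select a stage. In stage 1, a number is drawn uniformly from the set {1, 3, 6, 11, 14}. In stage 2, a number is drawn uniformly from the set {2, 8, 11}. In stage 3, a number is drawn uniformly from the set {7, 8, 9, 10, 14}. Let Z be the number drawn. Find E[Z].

E[Z | stage 1] = (1+3+6+11+14)/5 = 7.
E[Z | stage 2] = (2+8+11)/3 = 7.
E[Z | stage 3] = (7+8+9+10+14)/5 = 48/5.
By the law of total expectation,
E[Z] = (1/3)·(7) + (1/3)·(7) + (1/3)·(48/5) = 118/15.

118/15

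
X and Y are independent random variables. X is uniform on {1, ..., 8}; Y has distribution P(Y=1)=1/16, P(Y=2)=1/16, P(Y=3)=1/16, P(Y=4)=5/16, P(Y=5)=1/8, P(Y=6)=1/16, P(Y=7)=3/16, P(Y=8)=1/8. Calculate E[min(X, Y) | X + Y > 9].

43/9

P(X + Y > 9) = 63/128.
Summing min(X,Y)·P(x,y) over outcomes with X + Y > 9 gives 301/128.
E[min(X, Y) | X + Y > 9] = (301/128) / (63/128) = 43/9.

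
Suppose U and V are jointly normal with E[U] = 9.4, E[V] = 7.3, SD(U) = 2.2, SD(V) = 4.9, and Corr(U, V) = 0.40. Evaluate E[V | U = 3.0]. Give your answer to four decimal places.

For a bivariate normal, E[V | U=x] = μ_V + ρ·(σ_V/σ_U)·(x − μ_U).
E[V | U=3.0] = 7.3 + (0.40)·(4.9/2.2)·(3.0 − (9.4)) = 7.3 + (0.89091)·(-6.4) = 1.5982.

1.5982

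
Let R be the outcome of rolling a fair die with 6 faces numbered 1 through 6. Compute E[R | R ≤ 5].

3

Given R ≤ 5, R is equally likely to be any of {1, 2, 3, 4, 5}.
E[R | R ≤ 5] = (1 + 2 + 3 + 4 + 5) / 5 = 3.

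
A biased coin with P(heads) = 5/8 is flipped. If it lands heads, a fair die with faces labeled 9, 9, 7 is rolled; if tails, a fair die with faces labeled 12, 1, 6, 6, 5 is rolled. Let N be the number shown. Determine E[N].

E[N | heads] = (9+9+7)/3 = 25/3.
E[N | tails] = (12+1+6+6+5)/5 = 6.
E[N] = (5/8)·(25/3) + (3/8)·(6) = 179/24.

179/24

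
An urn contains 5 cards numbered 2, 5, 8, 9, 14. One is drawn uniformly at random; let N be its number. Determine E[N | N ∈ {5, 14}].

19/2

P(N ∈ {5, 14}) = 2/5.
Σ over the event: 5·1/5 + 14·1/5 = 19/5.
E[N | N ∈ {5, 14}] = (19/5) / (2/5) = 19/2.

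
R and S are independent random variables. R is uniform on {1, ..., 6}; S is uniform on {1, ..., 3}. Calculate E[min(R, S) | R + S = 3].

Outcomes with R + S = 3: (1,2), (2,1), each with probability 1/18.
E[min(R, S) | R + S = 3] = (1 + 1) / 2 = 1.

1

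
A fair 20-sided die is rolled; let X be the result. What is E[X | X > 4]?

P(X > 4) = 4/5.
E[X | X > 4] = (10) / (4/5) = 25/2.

25/2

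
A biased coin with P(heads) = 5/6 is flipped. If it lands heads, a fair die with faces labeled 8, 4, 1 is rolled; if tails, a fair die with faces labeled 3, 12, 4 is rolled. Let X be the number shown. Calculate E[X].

E[X | heads] = (8+4+1)/3 = 13/3.
E[X | tails] = (3+12+4)/3 = 19/3.
By the law of total expectation,
E[X] = (5/6)·(13/3) + (1/6)·(19/3) = 14/3.

14/3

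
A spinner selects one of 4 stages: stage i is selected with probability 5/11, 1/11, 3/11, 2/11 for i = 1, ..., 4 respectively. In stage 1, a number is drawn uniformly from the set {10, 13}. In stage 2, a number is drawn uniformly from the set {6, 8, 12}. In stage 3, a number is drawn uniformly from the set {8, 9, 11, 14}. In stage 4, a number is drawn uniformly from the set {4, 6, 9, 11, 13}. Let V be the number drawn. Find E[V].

E[V | stage 1] = (10+13)/2 = 23/2.
E[V | stage 2] = (6+8+12)/3 = 26/3.
E[V | stage 3] = (8+9+11+14)/4 = 21/2.
E[V | stage 4] = (4+6+9+11+13)/5 = 43/5.
E[V] = (5/11)·(23/2) + (1/11)·(26/3) + (3/11)·(21/2) + (2/11)·(43/5) = 1723/165.

1723/165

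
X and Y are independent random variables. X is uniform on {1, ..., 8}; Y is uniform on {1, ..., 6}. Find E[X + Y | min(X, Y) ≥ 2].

9

P(min(X, Y) ≥ 2) = 35/48.
Summing (X+Y)·P(x,y) over outcomes with min(X, Y) ≥ 2 gives 105/16.
E[X + Y | min(X, Y) ≥ 2] = (105/16) / (35/48) = 9.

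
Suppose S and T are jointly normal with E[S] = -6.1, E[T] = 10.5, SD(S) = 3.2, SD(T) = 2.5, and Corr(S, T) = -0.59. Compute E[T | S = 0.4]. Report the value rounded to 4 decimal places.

7.5039

The regression of T on S has slope ρ·σ_T/σ_S and passes through (μ_S, μ_T).
E[T | S=0.4] = 10.5 + (-0.59)·(2.5/3.2)·(0.4 − (-6.1)) = 10.5 + (-0.46094)·(6.5) = 7.5039.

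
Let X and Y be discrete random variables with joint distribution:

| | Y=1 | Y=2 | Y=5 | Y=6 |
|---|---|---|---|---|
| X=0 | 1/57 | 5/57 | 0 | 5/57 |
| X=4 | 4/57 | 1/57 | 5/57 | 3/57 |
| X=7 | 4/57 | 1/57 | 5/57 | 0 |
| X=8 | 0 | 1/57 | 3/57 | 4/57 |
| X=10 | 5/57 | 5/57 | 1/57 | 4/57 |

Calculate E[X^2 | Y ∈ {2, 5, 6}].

1950/43

P(Y ∈ {2, 5, 6}) = 43/57.
Summing X^2·P(X=x,Y=y) over the conditioning event gives 650/19.
E[X^2 | Y ∈ {2, 5, 6}] = (650/19) / (43/57) = 1950/43.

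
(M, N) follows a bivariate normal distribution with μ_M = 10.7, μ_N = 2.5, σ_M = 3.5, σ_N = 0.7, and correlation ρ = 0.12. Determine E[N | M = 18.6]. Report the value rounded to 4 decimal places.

E[N | M=x] = μ_N + ρ(σ_N/σ_M)(x − μ_M) for jointly normal variables.
E[N | M=18.6] = 2.5 + (0.12)·(0.7/3.5)·(18.6 − (10.7)) = 2.5 + (0.024)·(7.9) = 2.6896.

2.6896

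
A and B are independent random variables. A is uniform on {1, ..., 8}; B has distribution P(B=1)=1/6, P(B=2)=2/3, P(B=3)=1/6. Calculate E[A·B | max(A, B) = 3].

P(max(A, B) = 3) = 1/6.
Summing AB·P(x,y) over outcomes with max(A, B) = 3 gives 15/16.
E[A·B | max(A, B) = 3] = (15/16) / (1/6) = 45/8.

45/8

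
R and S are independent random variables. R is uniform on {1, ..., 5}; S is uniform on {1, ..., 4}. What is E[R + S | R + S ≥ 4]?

6

P(R + S ≥ 4) = 17/20.
Summing (R+S)·P(x,y) over outcomes with R + S ≥ 4 gives 51/10.
E[R + S | R + S ≥ 4] = (51/10) / (17/20) = 6.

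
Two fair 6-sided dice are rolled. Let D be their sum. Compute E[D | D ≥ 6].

P(D ≥ 6) = 13/18.
Σ over the event: 6·5/36 + 7·1/6 + 8·5/36 + 9·1/9 + 10·1/12 + 11·1/18 + 12·1/36 = 53/9.
E[D | D ≥ 6] = (53/9) / (13/18) = 106/13.

106/13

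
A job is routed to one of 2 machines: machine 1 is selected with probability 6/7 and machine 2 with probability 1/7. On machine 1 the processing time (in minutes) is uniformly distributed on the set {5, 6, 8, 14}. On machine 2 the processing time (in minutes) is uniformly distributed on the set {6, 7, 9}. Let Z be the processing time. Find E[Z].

341/42

E[Z | machine 1] = (5+6+8+14)/4 = 33/4.
E[Z | machine 2] = (6+7+9)/3 = 22/3.
E[Z] = (6/7)·(33/4) + (1/7)·(22/3) = 341/42.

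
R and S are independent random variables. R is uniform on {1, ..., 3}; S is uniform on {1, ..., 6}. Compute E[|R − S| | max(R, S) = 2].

Outcomes with max(R, S) = 2: (1,2), (2,1), (2,2), each with probability 1/18.
E[|R − S| | max(R, S) = 2] = (1 + 1 + 0) / 3 = 2/3.

2/3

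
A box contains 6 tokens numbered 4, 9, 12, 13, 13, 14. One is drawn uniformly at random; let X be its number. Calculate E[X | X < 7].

P(X < 7) = 1/6.
Σ over the event: 4·1/6 = 2/3.
E[X | X < 7] = (2/3) / (1/6) = 4.

4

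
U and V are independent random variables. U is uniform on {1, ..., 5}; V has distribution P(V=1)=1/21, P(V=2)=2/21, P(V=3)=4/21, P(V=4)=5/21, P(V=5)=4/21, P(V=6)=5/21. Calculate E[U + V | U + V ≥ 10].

145/14

P(U + V ≥ 10) = 2/15.
Summing (U+V)·P(x,y) over outcomes with U + V ≥ 10 gives 29/21.
E[U + V | U + V ≥ 10] = (29/21) / (2/15) = 145/14.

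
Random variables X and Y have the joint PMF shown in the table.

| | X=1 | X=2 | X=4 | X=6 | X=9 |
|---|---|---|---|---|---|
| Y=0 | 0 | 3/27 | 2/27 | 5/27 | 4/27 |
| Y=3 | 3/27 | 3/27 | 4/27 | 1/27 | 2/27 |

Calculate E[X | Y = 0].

P(Y = 0) = 14/27.
Σ X·P over the event = 2·(3/27) + 4·(2/27) + 6·(5/27) + 9·(4/27) = 80/27.
E[X | Y = 0] = (80/27) / (14/27) = 40/7.

40/7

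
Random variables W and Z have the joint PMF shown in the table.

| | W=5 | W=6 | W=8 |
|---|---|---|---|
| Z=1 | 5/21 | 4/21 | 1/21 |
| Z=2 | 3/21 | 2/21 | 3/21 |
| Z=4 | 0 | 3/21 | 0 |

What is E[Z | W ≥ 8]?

7/4

P(W ≥ 8) = 4/21.
Σ Z·P over the event = 1·(1/21) + 2·(3/21) = 1/3.
E[Z | W ≥ 8] = (1/3) / (4/21) = 7/4.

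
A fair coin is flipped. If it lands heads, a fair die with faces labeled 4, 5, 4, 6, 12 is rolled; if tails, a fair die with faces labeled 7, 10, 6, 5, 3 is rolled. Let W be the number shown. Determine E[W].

E[W | heads] = (4+5+4+6+12)/5 = 31/5.
E[W | tails] = (7+10+6+5+3)/5 = 31/5.
By the law of total expectation,
E[W] = (1/2)·(31/5) + (1/2)·(31/5) = 31/5.

31/5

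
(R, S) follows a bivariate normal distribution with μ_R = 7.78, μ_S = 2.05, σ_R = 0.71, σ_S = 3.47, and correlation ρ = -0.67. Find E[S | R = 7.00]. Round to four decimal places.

For a bivariate normal, E[S | R=x] = μ_S + ρ·(σ_S/σ_R)·(x − μ_R).
E[S | R=7.00] = 2.05 + (-0.67)·(3.47/0.71)·(7.00 − (7.78)) = 2.05 + (-3.2745)·(-0.78) = 4.6041.

4.6041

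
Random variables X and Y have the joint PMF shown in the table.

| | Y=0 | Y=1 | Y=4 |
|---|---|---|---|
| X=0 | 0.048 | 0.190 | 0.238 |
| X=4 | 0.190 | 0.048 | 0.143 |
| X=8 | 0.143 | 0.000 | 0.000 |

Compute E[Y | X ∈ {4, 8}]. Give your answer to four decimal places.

1.1832

P(X ∈ {4, 8}) = 0.524.
Σ Y·P over the event = 0·(0.190) + 1·(0.048) + 4·(0.143) + 0·(0.143) = 0.620.
E[Y | X ∈ {4, 8}] = (0.620) / (0.524) = 1.1832.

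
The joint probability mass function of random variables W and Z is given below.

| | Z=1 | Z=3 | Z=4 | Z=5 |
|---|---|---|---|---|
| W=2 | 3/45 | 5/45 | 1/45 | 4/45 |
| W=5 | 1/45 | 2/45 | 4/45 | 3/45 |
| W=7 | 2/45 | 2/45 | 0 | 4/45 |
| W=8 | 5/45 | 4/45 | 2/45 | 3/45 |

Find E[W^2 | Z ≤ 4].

1111/31

P(Z ≤ 4) = 31/45.
Summing W^2·P(W=x,Z=y) over the conditioning event gives 1111/45.
E[W^2 | Z ≤ 4] = (1111/45) / (31/45) = 1111/31.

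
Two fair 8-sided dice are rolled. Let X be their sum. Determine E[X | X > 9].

P(X > 9) = 7/16.
Σ over the event: 10·7/64 + 11·3/32 + 12·5/64 + 13·1/16 + 14·3/64 + 15·1/32 + 16·1/64 = 21/4.
E[X | X > 9] = (21/4) / (7/16) = 12.

12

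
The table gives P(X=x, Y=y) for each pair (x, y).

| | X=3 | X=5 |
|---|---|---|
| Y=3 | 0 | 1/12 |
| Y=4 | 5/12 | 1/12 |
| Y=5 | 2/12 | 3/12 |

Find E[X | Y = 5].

21/5

P(Y = 5) = 5/12.
Σ X·P over the event = 3·(2/12) + 5·(3/12) = 7/4.
E[X | Y = 5] = (7/4) / (5/12) = 21/5.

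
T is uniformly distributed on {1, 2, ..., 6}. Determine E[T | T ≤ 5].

3

Given T ≤ 5, T is equally likely to be any of {1, 2, 3, 4, 5}.
E[T | T ≤ 5] = (1 + 2 + 3 + 4 + 5) / 5 = 3.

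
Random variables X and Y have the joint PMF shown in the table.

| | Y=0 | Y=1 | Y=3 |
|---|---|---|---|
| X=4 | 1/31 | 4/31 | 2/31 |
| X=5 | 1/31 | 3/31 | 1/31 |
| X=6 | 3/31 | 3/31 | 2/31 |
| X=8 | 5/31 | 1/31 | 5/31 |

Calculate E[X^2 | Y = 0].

P(Y = 0) = 10/31.
Σ X^2·P over the event = 16·(1/31) + 25·(1/31) + 36·(3/31) + 64·(5/31) = 469/31.
E[X^2 | Y = 0] = (469/31) / (10/31) = 469/10.

469/10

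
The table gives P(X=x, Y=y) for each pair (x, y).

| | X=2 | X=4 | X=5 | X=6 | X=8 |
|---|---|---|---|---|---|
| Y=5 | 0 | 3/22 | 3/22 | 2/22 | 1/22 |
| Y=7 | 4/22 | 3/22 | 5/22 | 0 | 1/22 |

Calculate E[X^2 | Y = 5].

P(Y = 5) = 9/22.
Σ X^2·P over the event = 16·(3/22) + 25·(3/22) + 36·(2/22) + 64·(1/22) = 259/22.
E[X^2 | Y = 5] = (259/22) / (9/22) = 259/9.

259/9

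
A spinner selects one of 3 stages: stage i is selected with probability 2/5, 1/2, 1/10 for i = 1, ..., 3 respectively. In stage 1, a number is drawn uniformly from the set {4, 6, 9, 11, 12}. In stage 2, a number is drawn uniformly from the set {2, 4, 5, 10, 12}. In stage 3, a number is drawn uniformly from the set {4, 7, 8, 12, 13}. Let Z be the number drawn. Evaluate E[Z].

E[Z | stage 1] = (4+6+9+11+12)/5 = 42/5.
E[Z | stage 2] = (2+4+5+10+12)/5 = 33/5.
E[Z | stage 3] = (4+7+8+12+13)/5 = 44/5.
E[Z] = (2/5)·(42/5) + (1/2)·(33/5) + (1/10)·(44/5) = 377/50.

377/50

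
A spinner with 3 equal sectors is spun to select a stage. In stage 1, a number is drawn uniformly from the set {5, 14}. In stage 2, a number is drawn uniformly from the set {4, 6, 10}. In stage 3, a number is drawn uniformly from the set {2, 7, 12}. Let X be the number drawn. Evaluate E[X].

E[X | stage 1] = (5+14)/2 = 19/2.
E[X | stage 2] = (4+6+10)/3 = 20/3.
E[X | stage 3] = (2+7+12)/3 = 7.
E[X] = (1/3)·(19/2) + (1/3)·(20/3) + (1/3)·(7) = 139/18.

139/18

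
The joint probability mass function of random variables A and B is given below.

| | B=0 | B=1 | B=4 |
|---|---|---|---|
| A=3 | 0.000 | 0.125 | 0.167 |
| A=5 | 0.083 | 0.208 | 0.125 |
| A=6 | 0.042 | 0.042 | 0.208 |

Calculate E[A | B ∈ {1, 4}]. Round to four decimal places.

P(B ∈ {1, 4}) = 0.875.
Σ A·P over the event = 3·(0.125) + 3·(0.167) + 5·(0.208) + 5·(0.125) + 6·(0.042) + 6·(0.208) = 4.041.
E[A | B ∈ {1, 4}] = (4.041) / (0.875) = 4.6183.

4.6183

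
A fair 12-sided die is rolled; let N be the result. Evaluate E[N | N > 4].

17/2

Given N > 4, N is equally likely to be any of {5, 6, 7, 8, 9, 10, 11, 12}.
E[N | N > 4] = (5 + 6 + 7 + 8 + 9 + 10 + 11 + 12) / 8 = 17/2.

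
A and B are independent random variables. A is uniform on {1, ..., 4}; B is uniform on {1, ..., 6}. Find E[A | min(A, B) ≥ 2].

3

P(min(A, B) ≥ 2) = 5/8.
Summing A·P(x,y) over outcomes with min(A, B) ≥ 2 gives 15/8.
E[A | min(A, B) ≥ 2] = (15/8) / (5/8) = 3.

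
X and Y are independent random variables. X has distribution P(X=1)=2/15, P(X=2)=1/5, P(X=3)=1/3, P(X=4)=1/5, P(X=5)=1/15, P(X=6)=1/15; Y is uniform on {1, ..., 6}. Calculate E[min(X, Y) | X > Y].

P(X > Y) = 31/90.
Summing min(X,Y)·P(x,y) over outcomes with X > Y gives 61/90.
E[min(X, Y) | X > Y] = (61/90) / (31/90) = 61/31.

61/31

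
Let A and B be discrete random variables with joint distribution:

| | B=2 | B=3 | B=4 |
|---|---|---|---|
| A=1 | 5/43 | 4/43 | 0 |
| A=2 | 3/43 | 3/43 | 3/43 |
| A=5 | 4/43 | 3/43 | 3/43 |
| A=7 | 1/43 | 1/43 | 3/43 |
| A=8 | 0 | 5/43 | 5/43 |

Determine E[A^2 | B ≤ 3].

P(B ≤ 3) = 29/43.
Summing A^2·P(A=x,B=y) over the conditioning event gives 626/43.
E[A^2 | B ≤ 3] = (626/43) / (29/43) = 626/29.

626/29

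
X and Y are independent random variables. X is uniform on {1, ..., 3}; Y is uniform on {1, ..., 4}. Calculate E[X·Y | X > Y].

11/3

Outcomes with X > Y: (2,1), (3,1), (3,2), each with probability 1/12.
E[X·Y | X > Y] = (2 + 3 + 6) / 3 = 11/3.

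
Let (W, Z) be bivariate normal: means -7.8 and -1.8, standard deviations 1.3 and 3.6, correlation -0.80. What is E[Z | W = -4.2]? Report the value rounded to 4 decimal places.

-9.7754

For a bivariate normal, E[Z | W=x] = μ_Z + ρ·(σ_Z/σ_W)·(x − μ_W).
E[Z | W=-4.2] = -1.8 + (-0.80)·(3.6/1.3)·(-4.2 − (-7.8)) = -1.8 + (-2.2154)·(3.6) = -9.7754.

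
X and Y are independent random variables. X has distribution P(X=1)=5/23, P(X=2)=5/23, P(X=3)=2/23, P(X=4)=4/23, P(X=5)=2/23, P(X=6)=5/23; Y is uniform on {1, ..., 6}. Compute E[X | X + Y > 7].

P(X + Y > 7) = 9/23.
Summing X·P(x,y) over outcomes with X + Y > 7 gives 130/69.
E[X | X + Y > 7] = (130/69) / (9/23) = 130/27.

130/27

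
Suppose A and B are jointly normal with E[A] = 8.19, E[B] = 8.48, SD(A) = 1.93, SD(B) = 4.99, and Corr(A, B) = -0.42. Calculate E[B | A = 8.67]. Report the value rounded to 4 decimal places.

For a bivariate normal, E[B | A=x] = μ_B + ρ·(σ_B/σ_A)·(x − μ_A).
E[B | A=8.67] = 8.48 + (-0.42)·(4.99/1.93)·(8.67 − (8.19)) = 8.48 + (-1.0859)·(0.48) = 7.9588.

7.9588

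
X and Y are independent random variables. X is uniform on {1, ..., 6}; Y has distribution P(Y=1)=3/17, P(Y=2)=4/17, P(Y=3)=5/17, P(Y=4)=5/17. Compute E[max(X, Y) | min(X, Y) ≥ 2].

30/7

P(min(X, Y) ≥ 2) = 35/51.
Summing max(X,Y)·P(x,y) over outcomes with min(X, Y) ≥ 2 gives 50/17.
E[max(X, Y) | min(X, Y) ≥ 2] = (50/17) / (35/51) = 30/7.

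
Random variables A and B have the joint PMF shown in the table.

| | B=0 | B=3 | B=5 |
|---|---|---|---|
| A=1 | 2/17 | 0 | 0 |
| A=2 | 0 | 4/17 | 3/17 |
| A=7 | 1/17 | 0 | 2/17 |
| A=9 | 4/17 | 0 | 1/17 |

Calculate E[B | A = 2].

27/7

P(A = 2) = 7/17.
Σ B·P over the event = 3·(4/17) + 5·(3/17) = 27/17.
E[B | A = 2] = (27/17) / (7/17) = 27/7.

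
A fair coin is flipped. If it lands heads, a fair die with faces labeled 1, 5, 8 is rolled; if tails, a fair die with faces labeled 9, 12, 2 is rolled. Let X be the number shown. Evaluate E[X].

37/6

E[X | heads] = (1+5+8)/3 = 14/3.
E[X | tails] = (9+12+2)/3 = 23/3.
E[X] = (1/2)·(14/3) + (1/2)·(23/3) = 37/6.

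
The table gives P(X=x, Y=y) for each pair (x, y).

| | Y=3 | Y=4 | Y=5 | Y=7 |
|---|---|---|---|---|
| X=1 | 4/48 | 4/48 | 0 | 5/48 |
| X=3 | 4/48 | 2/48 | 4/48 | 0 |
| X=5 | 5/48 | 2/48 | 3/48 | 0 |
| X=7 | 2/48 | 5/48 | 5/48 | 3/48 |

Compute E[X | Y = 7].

13/4

P(Y = 7) = 1/6.
Σ X·P over the event = 1·(5/48) + 7·(3/48) = 13/24.
E[X | Y = 7] = (13/24) / (1/6) = 13/4.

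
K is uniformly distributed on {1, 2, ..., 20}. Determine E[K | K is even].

Given K is even, K is equally likely to be any of {2, 4, 6, 8, 10, 12, 14, 16, 18, 20}.
E[K | K is even] = (2 + 4 + 6 + 8 + 10 + 12 + 14 + 16 + 18 + 20) / 10 = 11.

11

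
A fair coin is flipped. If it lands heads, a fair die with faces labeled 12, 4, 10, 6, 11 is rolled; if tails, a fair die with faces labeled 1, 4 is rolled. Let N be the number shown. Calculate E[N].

111/20

E[N | heads] = (12+4+10+6+11)/5 = 43/5.
E[N | tails] = (1+4)/2 = 5/2.
E[N] = (1/2)·(43/5) + (1/2)·(5/2) = 111/20.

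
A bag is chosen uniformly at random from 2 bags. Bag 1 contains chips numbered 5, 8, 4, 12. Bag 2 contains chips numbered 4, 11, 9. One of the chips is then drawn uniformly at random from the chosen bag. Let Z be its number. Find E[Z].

61/8

E[Z | bag 1] = (5+8+4+12)/4 = 29/4.
E[Z | bag 2] = (4+11+9)/3 = 8.
By the law of total expectation,
E[Z] = (1/2)·(29/4) + (1/2)·(8) = 61/8.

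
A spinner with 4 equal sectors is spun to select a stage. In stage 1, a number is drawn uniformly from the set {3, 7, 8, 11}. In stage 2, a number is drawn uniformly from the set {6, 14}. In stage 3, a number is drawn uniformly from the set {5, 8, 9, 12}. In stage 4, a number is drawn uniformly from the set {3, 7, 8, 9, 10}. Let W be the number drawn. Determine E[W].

E[W | stage 1] = (3+7+8+11)/4 = 29/4.
E[W | stage 2] = (6+14)/2 = 10.
E[W | stage 3] = (5+8+9+12)/4 = 17/2.
E[W | stage 4] = (3+7+8+9+10)/5 = 37/5.
By the law of total expectation,
E[W] = (1/4)·(29/4) + (1/4)·(10) + (1/4)·(17/2) + (1/4)·(37/5) = 663/80.

663/80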